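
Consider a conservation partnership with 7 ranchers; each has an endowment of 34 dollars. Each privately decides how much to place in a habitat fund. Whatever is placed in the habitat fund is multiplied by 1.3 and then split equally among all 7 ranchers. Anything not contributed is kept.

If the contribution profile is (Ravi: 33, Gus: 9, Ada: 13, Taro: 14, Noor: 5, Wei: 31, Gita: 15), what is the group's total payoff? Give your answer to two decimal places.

Total contributed: 33 + 9 + 13 + 14 + 5 + 31 + 15 = 120; total kept: 7 × 34 − 120 = 118.
The habitat fund pays out 1.3 × 120 = 156.00 in aggregate.
Group total = 118 + 156.00 = 274.00.

274.00 dollars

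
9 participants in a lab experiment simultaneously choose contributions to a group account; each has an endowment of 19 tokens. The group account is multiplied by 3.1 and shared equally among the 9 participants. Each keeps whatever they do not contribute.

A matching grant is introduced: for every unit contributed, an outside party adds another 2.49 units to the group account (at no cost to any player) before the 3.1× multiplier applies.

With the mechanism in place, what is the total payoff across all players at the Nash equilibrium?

1850.05 tokens

The effective private return per unit is now 3.1 × 3.49 / 9 = 1.2021 > 1, so every player's dominant strategy flips to full contribution.
At the Nash equilibrium everyone contributes 19. Group total payoff = 3.1 × 3.49 × 171 = 1850.05.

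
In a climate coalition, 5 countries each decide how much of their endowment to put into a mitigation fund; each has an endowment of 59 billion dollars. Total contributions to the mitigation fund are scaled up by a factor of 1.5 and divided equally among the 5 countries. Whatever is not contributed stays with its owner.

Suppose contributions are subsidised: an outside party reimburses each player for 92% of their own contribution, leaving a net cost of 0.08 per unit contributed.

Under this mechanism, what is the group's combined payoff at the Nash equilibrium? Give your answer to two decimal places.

Under the mechanism each unit contributed yields (1.5/5) / 0.08 = 3.7500 back to its contributor per unit of net cost, which exceeds 1, making full contribution the dominant choice for everyone.
So the Nash equilibrium is full contribution by all 5; the group earns 5 × (59 × 0.92 + 1.5 × 59) = 713.90.

713.90 billion dollars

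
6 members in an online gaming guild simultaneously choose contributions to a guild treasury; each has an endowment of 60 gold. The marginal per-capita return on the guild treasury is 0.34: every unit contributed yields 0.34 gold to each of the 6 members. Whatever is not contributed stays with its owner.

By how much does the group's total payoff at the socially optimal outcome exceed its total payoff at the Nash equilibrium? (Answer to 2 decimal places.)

374.40 gold

The private return per contributed unit is 0.34 < 1, so contributing 0 is dominant for every player. At the Nash equilibrium everyone keeps their 60, and the group total is 6 × 60 = 360.
Each contributed unit returns 2.040 to the group as a whole (0.34 to each of 6 players), which exceeds 1, so the social optimum is full contribution: group total = 2.040 × 360 = 734.40.
Efficiency loss = 734.40 − 360 = 374.40.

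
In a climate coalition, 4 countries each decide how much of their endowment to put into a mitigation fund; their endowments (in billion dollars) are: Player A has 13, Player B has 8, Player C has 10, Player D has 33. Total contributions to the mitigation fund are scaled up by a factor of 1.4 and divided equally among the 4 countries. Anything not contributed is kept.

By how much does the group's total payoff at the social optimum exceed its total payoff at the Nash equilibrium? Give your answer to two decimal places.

25.60 billion dollars

The private return per contributed unit is 1.4/4 = 0.3500 < 1 for every player regardless of endowment, so the Nash equilibrium is zero contribution and the group total is Σ E_j = 13 + 8 + 10 + 33 = 64.
Each contributed unit returns 1.400 to the group, so the social optimum is full contribution by everyone: group total = 1.400 × 64 = 89.60.
Efficiency loss = (1.400 − 1) × 64 = 25.60.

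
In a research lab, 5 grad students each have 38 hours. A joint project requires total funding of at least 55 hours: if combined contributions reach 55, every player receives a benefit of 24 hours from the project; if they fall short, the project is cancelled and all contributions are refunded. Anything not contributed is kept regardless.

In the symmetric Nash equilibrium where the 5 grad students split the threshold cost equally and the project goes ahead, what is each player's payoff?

Equal share of the threshold: 55/5 = 11.
At this profile no one gains by cutting their contribution: any cut drops the total below 55, the project is cancelled, contributions are refunded, and the deviator ends with 38, which is less than 38 − 11 + 24 = 51. Contributing more than 11 just wastes the excess. So contributing exactly 11 is a best response.
Each player's payoff: 38 − 11 + 24 = 51.

51 hours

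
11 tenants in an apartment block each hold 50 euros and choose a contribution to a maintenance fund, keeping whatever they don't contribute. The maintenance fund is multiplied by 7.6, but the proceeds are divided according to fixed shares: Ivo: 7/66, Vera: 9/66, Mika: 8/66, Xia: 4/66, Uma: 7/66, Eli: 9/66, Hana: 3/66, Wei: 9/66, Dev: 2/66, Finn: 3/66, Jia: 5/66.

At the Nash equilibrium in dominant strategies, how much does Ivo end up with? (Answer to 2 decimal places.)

A player with share s gets back 7.6·s per unit contributed, so full contribution is dominant for anyone with s > 1/7.6 = 0.1316 and zero contribution is dominant for anyone below.
The shares above 0.1316 belong to Vera, Eli and Wei, contributing 50 each; the remaining 8 contribute 0. Total contributed: 150.
Ivo keeps 50 and receives 7.6 × 150 × 7/66 = 120.91 from the maintenance fund, for a payoff of 170.91.

170.91 euros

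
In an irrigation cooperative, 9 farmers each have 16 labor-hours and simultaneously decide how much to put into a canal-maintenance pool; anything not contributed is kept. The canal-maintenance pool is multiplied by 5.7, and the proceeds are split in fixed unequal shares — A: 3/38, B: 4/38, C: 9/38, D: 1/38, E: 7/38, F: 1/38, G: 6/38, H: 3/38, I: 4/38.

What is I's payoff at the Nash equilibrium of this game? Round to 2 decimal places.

For player j, contributing a unit is worthwhile iff 5.7 × (j's share) ≥ 1, i.e. iff j's share is at least 0.1754.
The shares above 0.1754 belong to C and E, contributing 16 each; the remaining 7 contribute 0. Total contributed: 32.
I keeps 16 and receives 5.7 × 32 × 4/38 = 19.20 from the canal-maintenance pool, for a payoff of 35.20.

35.20 labor-hours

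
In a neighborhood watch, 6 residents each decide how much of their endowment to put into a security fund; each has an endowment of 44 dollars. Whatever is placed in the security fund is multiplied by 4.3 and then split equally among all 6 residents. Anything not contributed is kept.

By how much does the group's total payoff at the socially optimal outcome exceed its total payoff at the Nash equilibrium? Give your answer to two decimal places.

871.20 dollars

Each contributed unit returns 4.3/6 = 0.7167 to its contributor — below 1 — so contributing 0 is dominant for every player. At the Nash equilibrium everyone keeps their 44, and the group total is 6 × 44 = 264.
Each contributed unit returns 4.300 to the group as a whole (0.7167 to each of 6 players), which exceeds 1, so the social optimum is full contribution: group total = 4.300 × 264 = 1135.20.
Efficiency loss = 1135.20 − 264 = 871.20.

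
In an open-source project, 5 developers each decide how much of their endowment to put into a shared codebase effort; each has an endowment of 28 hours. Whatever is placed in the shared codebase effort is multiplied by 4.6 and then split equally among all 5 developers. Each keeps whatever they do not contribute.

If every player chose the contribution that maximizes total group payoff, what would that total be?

644.00 hours

Each contributed unit returns 4.600 to the group as a whole (0.9200 to each of 5 players), which exceeds 1, so the social optimum is full contribution: group total = 4.600 × 140 = 644.00.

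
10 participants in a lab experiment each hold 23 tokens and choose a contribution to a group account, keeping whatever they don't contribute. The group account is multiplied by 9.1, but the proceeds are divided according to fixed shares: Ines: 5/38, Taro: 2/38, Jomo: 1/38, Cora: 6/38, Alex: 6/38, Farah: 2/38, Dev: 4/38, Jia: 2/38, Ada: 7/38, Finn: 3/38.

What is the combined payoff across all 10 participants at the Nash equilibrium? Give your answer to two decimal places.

Each unit j contributes comes back to j as 9.1 × (j's share), so j prefers to contribute only if that share exceeds 1/9.1 = 0.1099; otherwise keeping the unit dominates.
Ines, Cora, Alex and Ada clear that bar, contributing 23 each; the remaining 6 contribute 0. Total contributed: 92.
The group account pays out 9.1 × 92 = 837.20 in total (split across the unequal shares, but the aggregate is all that matters for the group sum).
The 6 free-riders keep 23 each, adding 138. Group total = 138 + 837.20 = 975.20.

975.20 tokens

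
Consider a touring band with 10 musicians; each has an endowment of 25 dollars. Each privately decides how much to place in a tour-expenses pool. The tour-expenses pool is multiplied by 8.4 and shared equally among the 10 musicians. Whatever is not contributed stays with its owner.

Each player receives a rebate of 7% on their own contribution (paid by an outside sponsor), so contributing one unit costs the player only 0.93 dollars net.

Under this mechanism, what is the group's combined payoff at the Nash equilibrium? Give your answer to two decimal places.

250.00 dollars

The effective private return is (8.4/10) / 0.93 = 0.9032, which is still under 1, so the mechanism doesn't change anyone's dominant strategy: zero contribution.
Everyone keeps their endowment and the group total is 10 × 25 = 250.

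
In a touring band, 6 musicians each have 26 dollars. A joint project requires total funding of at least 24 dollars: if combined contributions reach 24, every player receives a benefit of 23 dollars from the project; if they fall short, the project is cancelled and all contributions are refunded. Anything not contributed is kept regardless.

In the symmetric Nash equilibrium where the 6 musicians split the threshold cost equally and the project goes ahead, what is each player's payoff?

45 dollars

Equal share of the threshold: 24/6 = 4.
At this profile no one gains by cutting their contribution: any cut drops the total below 24, the project is cancelled, contributions are refunded, and the deviator ends with 26, which is less than 26 − 4 + 23 = 45. Contributing more than 4 just wastes the excess. So contributing exactly 4 is a best response.
Each player's payoff: 26 − 4 + 23 = 45.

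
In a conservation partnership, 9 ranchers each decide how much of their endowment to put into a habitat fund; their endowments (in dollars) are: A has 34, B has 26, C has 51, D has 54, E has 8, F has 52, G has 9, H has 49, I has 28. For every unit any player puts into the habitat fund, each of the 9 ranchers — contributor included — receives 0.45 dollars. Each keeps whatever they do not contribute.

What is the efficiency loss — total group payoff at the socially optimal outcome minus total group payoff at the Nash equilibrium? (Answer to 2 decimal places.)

The private return per contributed unit is 0.45 < 1 for everyone, so the Nash equilibrium is zero contribution and the group total is Σ E_j = 34 + 26 + 51 + 54 + 8 + 52 + 9 + 49 + 28 = 311.
Each contributed unit returns 4.050 to the group, so the social optimum is full contribution by everyone: group total = 4.050 × 311 = 1259.55.
Efficiency loss = (4.050 − 1) × 311 = 948.55.

948.55 dollars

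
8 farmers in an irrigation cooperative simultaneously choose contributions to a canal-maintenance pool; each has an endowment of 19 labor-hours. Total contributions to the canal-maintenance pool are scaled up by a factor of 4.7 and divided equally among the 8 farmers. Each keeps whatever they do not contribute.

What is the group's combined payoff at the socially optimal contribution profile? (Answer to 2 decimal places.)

714.40 labor-hours

Each contributed unit returns 4.700 to the group as a whole (0.5875 to each of 8 players), which exceeds 1, so the social optimum is full contribution: group total = 4.700 × 152 = 714.40.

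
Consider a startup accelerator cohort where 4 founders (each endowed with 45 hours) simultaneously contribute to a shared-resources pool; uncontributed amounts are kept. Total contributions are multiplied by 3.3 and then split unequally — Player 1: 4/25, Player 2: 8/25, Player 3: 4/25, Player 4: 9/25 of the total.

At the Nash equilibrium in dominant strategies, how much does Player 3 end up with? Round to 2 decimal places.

Player j's private return per contributed unit is 3.3 × (j's share). Contributing is weakly dominant for j when that share is at least 1/3.3 = 0.3030, and contributing 0 is dominant otherwise.
The shares above 0.3030 belong to Player 2 and Player 4, contributing 45 each; the remaining 2 contribute 0. Total contributed: 90.
Player 3 keeps 45 and receives 3.3 × 90 × 4/25 = 47.52 from the shared-resources pool, for a payoff of 92.52.

92.52 hours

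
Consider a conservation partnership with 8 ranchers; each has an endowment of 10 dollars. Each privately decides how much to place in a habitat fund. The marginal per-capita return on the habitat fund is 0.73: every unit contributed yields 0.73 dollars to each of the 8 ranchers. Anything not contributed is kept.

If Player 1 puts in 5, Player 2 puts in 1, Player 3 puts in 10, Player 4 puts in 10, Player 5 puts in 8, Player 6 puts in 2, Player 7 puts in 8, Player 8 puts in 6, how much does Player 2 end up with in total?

45.50 dollars

Total contributed: 5 + 1 + 10 + 10 + 8 + 2 + 8 + 6 = 50.
Each receives 0.73 × 50 = 36.50 from the habitat fund.
Player 2 keeps 10 − 1 = 9, so Player 2's payoff is 9 + 36.50 = 45.50.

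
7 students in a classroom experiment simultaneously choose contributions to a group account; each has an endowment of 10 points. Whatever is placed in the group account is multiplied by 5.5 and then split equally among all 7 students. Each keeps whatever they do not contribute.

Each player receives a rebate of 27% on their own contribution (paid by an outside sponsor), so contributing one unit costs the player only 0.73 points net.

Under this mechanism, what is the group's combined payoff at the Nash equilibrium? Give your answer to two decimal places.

403.90 points

The effective private return per unit is now (5.5/7) / 0.73 = 1.0763 > 1, so every player's dominant strategy flips to full contribution.
So the Nash equilibrium is full contribution by all 7; the group earns 7 × (10 × 0.27 + 5.5 × 10) = 403.90.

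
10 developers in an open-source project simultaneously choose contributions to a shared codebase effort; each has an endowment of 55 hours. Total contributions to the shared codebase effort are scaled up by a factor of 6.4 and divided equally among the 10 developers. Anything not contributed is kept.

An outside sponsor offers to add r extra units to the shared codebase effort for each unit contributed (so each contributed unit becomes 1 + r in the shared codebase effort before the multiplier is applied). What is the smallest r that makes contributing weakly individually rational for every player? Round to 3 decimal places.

With matching at rate r, one contributed unit becomes (1 + r) in the shared codebase effort and returns 6.4 × (1 + r) / 10 to the contributor.
Setting this equal to 1: 1 + r = 10/6.4 = 1.5625.
So the minimum matching rate is r = 1.5625 − 1 = 0.563.

0.563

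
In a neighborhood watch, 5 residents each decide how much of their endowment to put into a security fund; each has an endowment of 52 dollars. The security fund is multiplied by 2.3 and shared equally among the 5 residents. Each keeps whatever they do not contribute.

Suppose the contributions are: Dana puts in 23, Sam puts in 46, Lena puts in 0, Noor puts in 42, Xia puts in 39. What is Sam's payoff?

Total contributed: 23 + 46 + 0 + 42 + 39 = 150.
Each receives 2.3 × 150 / 5 = 69.00 from the security fund.
Sam keeps 52 − 46 = 6, so Sam's payoff is 6 + 69.00 = 75.00.

75.00 dollars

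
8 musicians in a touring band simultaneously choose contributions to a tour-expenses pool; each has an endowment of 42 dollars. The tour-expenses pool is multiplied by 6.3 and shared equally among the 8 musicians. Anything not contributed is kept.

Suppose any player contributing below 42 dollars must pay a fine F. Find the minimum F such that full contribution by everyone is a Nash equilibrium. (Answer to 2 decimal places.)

Given the others contribute fully, the best deviation is to contribute 0 (any partial contribution still incurs the fine and gives up units whose private return 0.7875 is below 1).
Deviating from 42 to 0 saves 42 dollars but forfeits the deviator's share of the drop in the tour-expenses pool: 6.3/8 × 42 = 33.07.
So the deviation gain is 42 − 33.07 = 8.93, and the fine must be at least 8.93 dollars to wipe it out.

8.93 dollars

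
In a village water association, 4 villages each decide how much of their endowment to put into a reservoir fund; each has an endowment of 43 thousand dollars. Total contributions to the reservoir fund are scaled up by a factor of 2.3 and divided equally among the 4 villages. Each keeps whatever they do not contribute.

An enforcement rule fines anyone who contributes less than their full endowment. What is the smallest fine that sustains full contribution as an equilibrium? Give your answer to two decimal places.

Given the others contribute fully, the best deviation is to contribute 0 (any partial contribution still incurs the fine and gives up units whose private return 0.5750 is below 1).
Deviating from 43 to 0 saves 43 thousand dollars but forfeits the deviator's share of the drop in the reservoir fund: 2.3/4 × 43 = 24.72.
So the deviation gain is 43 − 24.72 = 18.28, and the fine must be at least 18.28 thousand dollars to wipe it out.

18.28 thousand dollars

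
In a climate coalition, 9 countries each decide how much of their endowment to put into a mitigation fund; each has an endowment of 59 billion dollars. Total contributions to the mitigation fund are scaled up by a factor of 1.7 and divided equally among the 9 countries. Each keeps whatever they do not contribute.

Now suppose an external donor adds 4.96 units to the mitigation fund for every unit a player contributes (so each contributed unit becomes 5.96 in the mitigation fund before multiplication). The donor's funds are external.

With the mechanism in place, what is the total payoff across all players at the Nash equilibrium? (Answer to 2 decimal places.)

5380.09 billion dollars

With the mechanism, a contributed unit returns 1.7 × 5.96 / 9 = 1.1258 per unit of net cost to the contributor — now above 1 — so contributing fully is weakly dominant for every player.
At the Nash equilibrium everyone contributes 59. Group total payoff = 1.7 × 5.96 × 531 = 5380.09.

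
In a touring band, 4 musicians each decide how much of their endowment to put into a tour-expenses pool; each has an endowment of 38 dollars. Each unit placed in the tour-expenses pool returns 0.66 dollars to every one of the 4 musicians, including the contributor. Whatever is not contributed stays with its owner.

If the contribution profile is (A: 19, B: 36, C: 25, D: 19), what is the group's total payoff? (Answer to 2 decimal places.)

314.36 dollars

Total contributed: 19 + 36 + 25 + 19 = 99; total kept: 4 × 38 − 99 = 53.
The tour-expenses pool pays out 0.66 × 4 × 99 = 261.36 in aggregate.
Group total = 53 + 261.36 = 314.36.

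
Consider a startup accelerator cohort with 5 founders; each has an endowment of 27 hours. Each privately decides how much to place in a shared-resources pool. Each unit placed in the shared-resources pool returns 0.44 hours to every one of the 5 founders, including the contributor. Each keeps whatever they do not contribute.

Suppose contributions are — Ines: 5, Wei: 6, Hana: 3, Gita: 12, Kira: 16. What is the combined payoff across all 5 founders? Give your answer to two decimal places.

185.40 hours

Total contributed: 5 + 6 + 3 + 12 + 16 = 42; total kept: 5 × 27 − 42 = 93.
The shared-resources pool pays out 0.44 × 5 × 42 = 92.40 in aggregate.
Group total = 93 + 92.40 = 185.40.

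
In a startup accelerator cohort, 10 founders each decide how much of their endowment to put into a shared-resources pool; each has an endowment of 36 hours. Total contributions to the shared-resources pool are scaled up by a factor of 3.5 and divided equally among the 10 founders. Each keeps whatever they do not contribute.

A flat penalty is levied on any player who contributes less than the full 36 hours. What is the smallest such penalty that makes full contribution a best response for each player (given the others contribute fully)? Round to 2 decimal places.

Given the others contribute fully, the best deviation is to contribute 0 (any partial contribution still incurs the fine and gives up units whose private return 0.3500 is below 1).
Deviating from 36 to 0 saves 36 hours but forfeits the deviator's share of the drop in the shared-resources pool: 3.5/10 × 36 = 12.60.
So the deviation gain is 36 − 12.60 = 23.40, and the fine must be at least 23.40 hours to wipe it out.

23.40 hours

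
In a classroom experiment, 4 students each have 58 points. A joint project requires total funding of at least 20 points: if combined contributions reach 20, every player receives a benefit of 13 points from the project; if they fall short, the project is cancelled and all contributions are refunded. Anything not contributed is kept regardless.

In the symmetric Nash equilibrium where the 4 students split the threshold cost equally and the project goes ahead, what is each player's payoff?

Equal share of the threshold: 20/4 = 5.
At this profile no one gains by cutting their contribution: any cut drops the total below 20, the project is cancelled, contributions are refunded, and the deviator ends with 58, which is less than 58 − 5 + 13 = 66. Contributing more than 5 just wastes the excess. So contributing exactly 5 is a best response.
Each player's payoff: 58 − 5 + 13 = 66.

66 points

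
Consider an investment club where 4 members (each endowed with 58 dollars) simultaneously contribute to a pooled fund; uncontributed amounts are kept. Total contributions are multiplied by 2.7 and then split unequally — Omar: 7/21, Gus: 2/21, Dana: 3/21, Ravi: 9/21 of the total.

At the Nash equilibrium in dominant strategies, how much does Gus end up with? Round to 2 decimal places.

72.91 dollars

A player with share s gets back 2.7·s per unit contributed, so full contribution is dominant for anyone with s > 1/2.7 = 0.3704 and zero contribution is dominant for anyone below.
The only share above 0.3704 is Ravi's 9/21, contributing 58; the remaining 3 contribute 0. Total contributed: 58.
Gus keeps 58 and receives 2.7 × 58 × 2/21 = 14.91 from the pooled fund, for a payoff of 72.91.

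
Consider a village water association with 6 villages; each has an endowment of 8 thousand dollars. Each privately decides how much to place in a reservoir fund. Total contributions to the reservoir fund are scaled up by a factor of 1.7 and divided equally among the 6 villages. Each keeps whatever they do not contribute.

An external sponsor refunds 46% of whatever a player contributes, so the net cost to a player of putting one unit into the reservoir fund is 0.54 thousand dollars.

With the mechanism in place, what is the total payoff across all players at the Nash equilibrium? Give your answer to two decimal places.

48.00 thousand dollars

The effective private return is (1.7/6) / 0.54 = 0.5247, which is still under 1, so the mechanism doesn't change anyone's dominant strategy: zero contribution.
At the Nash equilibrium no one contributes; group total payoff = 6 × 8 = 48.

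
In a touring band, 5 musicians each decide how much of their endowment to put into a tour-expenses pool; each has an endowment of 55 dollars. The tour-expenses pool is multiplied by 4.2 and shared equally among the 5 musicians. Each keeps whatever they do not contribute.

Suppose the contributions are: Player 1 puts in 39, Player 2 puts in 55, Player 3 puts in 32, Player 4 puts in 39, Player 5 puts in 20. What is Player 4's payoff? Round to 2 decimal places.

171.40 dollars

Total contributed: 39 + 55 + 32 + 39 + 20 = 185.
Each receives 4.2 × 185 / 5 = 155.40 from the tour-expenses pool.
Player 4 keeps 55 − 39 = 16, so Player 4's payoff is 16 + 155.40 = 171.40.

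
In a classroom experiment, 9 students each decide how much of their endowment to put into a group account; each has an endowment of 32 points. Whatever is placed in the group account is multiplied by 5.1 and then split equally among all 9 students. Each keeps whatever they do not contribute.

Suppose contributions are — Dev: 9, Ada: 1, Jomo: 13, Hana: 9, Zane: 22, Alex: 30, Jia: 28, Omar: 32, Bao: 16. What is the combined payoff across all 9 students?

Total contributed: 9 + 1 + 13 + 9 + 22 + 30 + 28 + 32 + 16 = 160; total kept: 9 × 32 − 160 = 128.
The group account pays out 5.1 × 160 = 816.00 in aggregate.
Group total = 128 + 816.00 = 944.00.

944.00 points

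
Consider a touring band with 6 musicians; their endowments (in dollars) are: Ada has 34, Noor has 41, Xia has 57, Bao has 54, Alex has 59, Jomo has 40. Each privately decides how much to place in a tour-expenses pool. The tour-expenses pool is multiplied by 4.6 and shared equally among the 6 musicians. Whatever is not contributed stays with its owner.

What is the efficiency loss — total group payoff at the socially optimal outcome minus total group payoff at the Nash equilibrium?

1026.00 dollars

The private return per contributed unit is 4.6/6 = 0.7667 < 1 for every player regardless of endowment, so the Nash equilibrium is zero contribution and the group total is Σ E_j = 34 + 41 + 57 + 54 + 59 + 40 = 285.
Each contributed unit returns 4.600 to the group, so the social optimum is full contribution by everyone: group total = 4.600 × 285 = 1311.00.
Efficiency loss = (4.600 − 1) × 285 = 1026.00.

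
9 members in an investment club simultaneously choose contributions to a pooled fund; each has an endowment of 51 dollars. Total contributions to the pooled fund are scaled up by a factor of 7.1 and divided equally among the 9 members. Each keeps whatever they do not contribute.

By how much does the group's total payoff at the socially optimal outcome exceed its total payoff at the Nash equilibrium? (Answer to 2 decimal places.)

Each contributed unit returns 7.1/9 = 0.7889 to its contributor — below 1 — so contributing 0 is dominant for every player. At the Nash equilibrium everyone keeps their 51, and the group total is 9 × 51 = 459.
Each contributed unit returns 7.100 to the group as a whole (0.7889 to each of 9 players), which exceeds 1, so the social optimum is full contribution: group total = 7.100 × 459 = 3258.90.
Efficiency loss = 3258.90 − 459 = 2799.90.

2799.90 dollars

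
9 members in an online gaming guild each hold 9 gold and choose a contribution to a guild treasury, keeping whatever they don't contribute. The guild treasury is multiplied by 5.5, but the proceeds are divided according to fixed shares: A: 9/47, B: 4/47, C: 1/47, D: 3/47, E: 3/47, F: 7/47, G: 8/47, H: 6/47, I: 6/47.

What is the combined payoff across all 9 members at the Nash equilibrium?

121.50 gold

Player j's private return per contributed unit is 5.5 × (j's share). Contributing is weakly dominant for j when that share is at least 1/5.5 = 0.1818, and contributing 0 is dominant otherwise.
Only A (9/47) clears that bar, contributing 9; the remaining 8 contribute 0. Total contributed: 9.
The guild treasury pays out 5.5 × 9 = 49.50 in total (split across the unequal shares, but the aggregate is all that matters for the group sum).
The 8 free-riders keep 9 each, adding 72. Group total = 72 + 49.50 = 121.50.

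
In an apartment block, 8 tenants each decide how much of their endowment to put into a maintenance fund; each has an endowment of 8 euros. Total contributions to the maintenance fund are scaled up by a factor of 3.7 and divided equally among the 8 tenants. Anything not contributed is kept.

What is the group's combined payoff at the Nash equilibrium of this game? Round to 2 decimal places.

Each contributed unit returns 3.7/8 = 0.4625 to its contributor — below 1 — so contributing 0 is dominant for every player. At the Nash equilibrium everyone keeps their 8, and the group total is 8 × 8 = 64.

64.00 euros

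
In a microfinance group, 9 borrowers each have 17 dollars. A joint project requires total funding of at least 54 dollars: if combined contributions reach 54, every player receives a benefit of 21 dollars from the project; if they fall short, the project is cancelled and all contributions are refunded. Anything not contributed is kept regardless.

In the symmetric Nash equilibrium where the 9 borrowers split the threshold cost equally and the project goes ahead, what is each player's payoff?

Equal share of the threshold: 54/9 = 6.
At this profile no one gains by cutting their contribution: any cut drops the total below 54, the project is cancelled, contributions are refunded, and the deviator ends with 17, which is less than 17 − 6 + 21 = 32. Contributing more than 6 just wastes the excess. So contributing exactly 6 is a best response.
Each player's payoff: 17 − 6 + 21 = 32.

32 dollars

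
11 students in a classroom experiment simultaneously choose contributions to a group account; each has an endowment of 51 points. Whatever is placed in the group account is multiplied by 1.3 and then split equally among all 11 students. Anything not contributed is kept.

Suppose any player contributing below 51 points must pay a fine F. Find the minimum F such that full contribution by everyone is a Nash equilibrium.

44.97 points

Given the others contribute fully, the best deviation is to contribute 0 (any partial contribution still incurs the fine and gives up units whose private return 0.1182 is below 1).
Deviating from 51 to 0 saves 51 points but forfeits the deviator's share of the drop in the group account: 1.3/11 × 51 = 6.03.
So the deviation gain is 51 − 6.03 = 44.97, and the fine must be at least 44.97 points to wipe it out.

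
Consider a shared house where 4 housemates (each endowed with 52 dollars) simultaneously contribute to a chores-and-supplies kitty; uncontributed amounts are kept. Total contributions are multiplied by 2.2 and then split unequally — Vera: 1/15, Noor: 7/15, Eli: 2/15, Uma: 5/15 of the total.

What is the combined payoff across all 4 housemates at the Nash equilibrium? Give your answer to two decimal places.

A player with share s gets back 2.2·s per unit contributed, so full contribution is dominant for anyone with s > 1/2.2 = 0.4545 and zero contribution is dominant for anyone below.
The only share above 0.4545 is Noor's 7/15, contributing 52; the remaining 3 contribute 0. Total contributed: 52.
The chores-and-supplies kitty pays out 2.2 × 52 = 114.40 in total (split across the unequal shares, but the aggregate is all that matters for the group sum).
The 3 free-riders keep 52 each, adding 156. Group total = 156 + 114.40 = 270.40.

270.40 dollars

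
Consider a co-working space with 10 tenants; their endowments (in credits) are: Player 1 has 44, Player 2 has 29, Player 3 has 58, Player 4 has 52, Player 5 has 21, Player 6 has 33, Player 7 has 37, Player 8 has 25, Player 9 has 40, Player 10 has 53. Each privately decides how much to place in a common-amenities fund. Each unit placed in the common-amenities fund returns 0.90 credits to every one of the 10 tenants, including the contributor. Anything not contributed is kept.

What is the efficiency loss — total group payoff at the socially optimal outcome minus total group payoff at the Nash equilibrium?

The private return per contributed unit is 0.90 < 1 for everyone, so the Nash equilibrium is zero contribution and the group total is Σ E_j = 44 + 29 + 58 + 52 + 21 + 33 + 37 + 25 + 40 + 53 = 392.
Each contributed unit returns 9.000 to the group, so the social optimum is full contribution by everyone: group total = 9.000 × 392 = 3528.00.
Efficiency loss = (9.000 − 1) × 392 = 3136.00.

3136.00 credits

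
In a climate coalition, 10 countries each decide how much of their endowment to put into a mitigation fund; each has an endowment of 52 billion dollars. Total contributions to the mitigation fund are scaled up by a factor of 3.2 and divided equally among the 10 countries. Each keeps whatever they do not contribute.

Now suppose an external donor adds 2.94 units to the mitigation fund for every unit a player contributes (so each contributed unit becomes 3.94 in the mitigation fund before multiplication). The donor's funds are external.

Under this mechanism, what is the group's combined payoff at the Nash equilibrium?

6556.16 billion dollars

The effective private return per unit is now 3.2 × 3.94 / 10 = 1.2608 > 1, so every player's dominant strategy flips to full contribution.
So the Nash equilibrium is full contribution by all 10; the group earns 3.2 × 3.94 × 520 = 6556.16.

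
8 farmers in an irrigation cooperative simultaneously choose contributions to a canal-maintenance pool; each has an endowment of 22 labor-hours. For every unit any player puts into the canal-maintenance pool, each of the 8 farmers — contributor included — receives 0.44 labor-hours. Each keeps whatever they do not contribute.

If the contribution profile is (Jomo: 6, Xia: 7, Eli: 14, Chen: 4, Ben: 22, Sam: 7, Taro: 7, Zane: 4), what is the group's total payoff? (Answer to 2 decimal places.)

Total contributed: 6 + 7 + 14 + 4 + 22 + 7 + 7 + 4 = 71; total kept: 8 × 22 − 71 = 105.
The canal-maintenance pool pays out 0.44 × 8 × 71 = 249.92 in aggregate.
Group total = 105 + 249.92 = 354.92.

354.92 labor-hours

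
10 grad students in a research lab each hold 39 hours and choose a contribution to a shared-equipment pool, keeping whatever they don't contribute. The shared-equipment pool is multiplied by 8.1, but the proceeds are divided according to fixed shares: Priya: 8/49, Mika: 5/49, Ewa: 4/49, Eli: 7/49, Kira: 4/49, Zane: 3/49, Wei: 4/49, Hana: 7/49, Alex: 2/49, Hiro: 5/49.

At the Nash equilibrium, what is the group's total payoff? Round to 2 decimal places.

1220.70 hours

Each unit j contributes comes back to j as 8.1 × (j's share), so j prefers to contribute only if that share exceeds 1/8.1 = 0.1235; otherwise keeping the unit dominates.
The shares above 0.1235 belong to Priya, Eli and Hana, contributing 39 each; the remaining 7 contribute 0. Total contributed: 117.
The shared-equipment pool pays out 8.1 × 117 = 947.70 in total (split across the unequal shares, but the aggregate is all that matters for the group sum).
The 7 free-riders keep 39 each, adding 273. Group total = 273 + 947.70 = 1220.70.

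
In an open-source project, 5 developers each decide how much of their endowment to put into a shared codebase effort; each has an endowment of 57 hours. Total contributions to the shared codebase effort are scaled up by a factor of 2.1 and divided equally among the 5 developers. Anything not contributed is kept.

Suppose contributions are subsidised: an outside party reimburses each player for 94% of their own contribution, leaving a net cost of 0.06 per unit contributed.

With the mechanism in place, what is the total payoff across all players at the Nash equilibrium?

Under the mechanism each unit contributed yields (2.1/5) / 0.06 = 7.0000 back to its contributor per unit of net cost, which exceeds 1, making full contribution the dominant choice for everyone.
So the Nash equilibrium is full contribution by all 5; the group earns 5 × (57 × 0.94 + 2.1 × 57) = 866.40.

866.40 hours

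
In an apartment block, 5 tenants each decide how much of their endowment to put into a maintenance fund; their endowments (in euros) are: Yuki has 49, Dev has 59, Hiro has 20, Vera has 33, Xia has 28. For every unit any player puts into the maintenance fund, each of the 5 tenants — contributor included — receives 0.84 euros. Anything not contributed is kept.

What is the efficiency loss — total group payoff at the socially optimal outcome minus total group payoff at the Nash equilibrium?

604.80 euros

The private return per contributed unit is 0.84 < 1 for everyone, so the Nash equilibrium is zero contribution and the group total is Σ E_j = 49 + 59 + 20 + 33 + 28 = 189.
Each contributed unit returns 4.200 to the group, so the social optimum is full contribution by everyone: group total = 4.200 × 189 = 793.80.
Efficiency loss = (4.200 − 1) × 189 = 604.80.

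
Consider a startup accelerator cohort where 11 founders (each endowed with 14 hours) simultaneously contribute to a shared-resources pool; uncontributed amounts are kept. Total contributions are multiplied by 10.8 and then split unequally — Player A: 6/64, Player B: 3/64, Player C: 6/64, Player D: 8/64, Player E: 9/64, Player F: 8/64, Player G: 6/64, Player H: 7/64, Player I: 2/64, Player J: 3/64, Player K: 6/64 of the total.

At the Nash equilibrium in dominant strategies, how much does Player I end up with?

For player j, contributing a unit is worthwhile iff 10.8 × (j's share) ≥ 1, i.e. iff j's share is at least 0.0926.
Player A, Player C, Player D, Player E, Player F, Player G, Player H and Player K clear that bar, contributing 14 each; the remaining 3 contribute 0. Total contributed: 112.
Player I keeps 14 and receives 10.8 × 112 × 2/64 = 37.80 from the shared-resources pool, for a payoff of 51.80.

51.80 hours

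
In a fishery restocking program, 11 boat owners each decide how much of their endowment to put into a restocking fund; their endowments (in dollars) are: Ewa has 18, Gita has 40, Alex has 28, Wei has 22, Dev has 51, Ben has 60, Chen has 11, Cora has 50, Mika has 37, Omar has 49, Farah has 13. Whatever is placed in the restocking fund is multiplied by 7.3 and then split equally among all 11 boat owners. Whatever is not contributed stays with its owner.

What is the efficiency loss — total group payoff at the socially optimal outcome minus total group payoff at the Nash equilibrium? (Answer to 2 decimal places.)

2387.70 dollars

The private return per contributed unit is 7.3/11 = 0.6636 < 1 for every player regardless of endowment, so the Nash equilibrium is zero contribution and the group total is Σ E_j = 18 + 40 + 28 + 22 + 51 + 60 + 11 + 50 + 37 + 49 + 13 = 379.
Each contributed unit returns 7.300 to the group, so the social optimum is full contribution by everyone: group total = 7.300 × 379 = 2766.70.
Efficiency loss = (7.300 − 1) × 379 = 2387.70.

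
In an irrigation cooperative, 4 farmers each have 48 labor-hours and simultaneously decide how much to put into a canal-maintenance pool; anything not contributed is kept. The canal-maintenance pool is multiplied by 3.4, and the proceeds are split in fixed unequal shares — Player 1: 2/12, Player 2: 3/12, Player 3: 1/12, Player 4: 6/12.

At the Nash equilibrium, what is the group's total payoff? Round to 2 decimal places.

Each unit j contributes comes back to j as 3.4 × (j's share), so j prefers to contribute only if that share exceeds 1/3.4 = 0.2941; otherwise keeping the unit dominates.
The only share above 0.2941 is Player 4's 6/12, contributing 48; the remaining 3 contribute 0. Total contributed: 48.
The canal-maintenance pool pays out 3.4 × 48 = 163.20 in total (split across the unequal shares, but the aggregate is all that matters for the group sum).
The 3 free-riders keep 48 each, adding 144. Group total = 144 + 163.20 = 307.20.

307.20 labor-hours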